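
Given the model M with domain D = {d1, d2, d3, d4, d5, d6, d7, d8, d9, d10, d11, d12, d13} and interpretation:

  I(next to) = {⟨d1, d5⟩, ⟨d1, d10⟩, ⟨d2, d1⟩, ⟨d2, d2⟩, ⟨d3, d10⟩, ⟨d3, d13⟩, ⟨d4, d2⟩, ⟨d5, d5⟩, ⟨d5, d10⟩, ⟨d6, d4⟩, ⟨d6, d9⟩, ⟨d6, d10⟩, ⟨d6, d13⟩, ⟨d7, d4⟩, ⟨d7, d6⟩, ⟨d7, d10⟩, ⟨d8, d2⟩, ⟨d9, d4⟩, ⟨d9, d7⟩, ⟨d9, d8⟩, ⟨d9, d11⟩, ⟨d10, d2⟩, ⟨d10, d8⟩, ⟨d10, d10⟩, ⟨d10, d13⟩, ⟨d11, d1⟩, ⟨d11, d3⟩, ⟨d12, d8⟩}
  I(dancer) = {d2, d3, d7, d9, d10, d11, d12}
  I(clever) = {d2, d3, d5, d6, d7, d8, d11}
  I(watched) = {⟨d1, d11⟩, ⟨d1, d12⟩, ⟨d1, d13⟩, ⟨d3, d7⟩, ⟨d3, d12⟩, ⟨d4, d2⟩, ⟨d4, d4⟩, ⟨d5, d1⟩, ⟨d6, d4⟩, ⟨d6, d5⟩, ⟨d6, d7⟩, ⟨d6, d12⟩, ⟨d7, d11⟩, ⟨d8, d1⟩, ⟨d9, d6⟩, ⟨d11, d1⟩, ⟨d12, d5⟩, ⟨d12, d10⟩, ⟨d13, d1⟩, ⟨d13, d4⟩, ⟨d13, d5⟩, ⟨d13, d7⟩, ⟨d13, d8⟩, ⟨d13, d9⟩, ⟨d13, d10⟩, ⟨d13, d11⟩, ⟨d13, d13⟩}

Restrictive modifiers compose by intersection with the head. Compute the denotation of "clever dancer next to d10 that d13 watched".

⟦next to d10⟧ = {x : ⟨x, d10⟩ ∈ ⟦next to⟧} = {d1, d3, d5, d6, d7, d10}
⟦that d13 watched⟧ = {x : ⟨d13, x⟩ ∈ ⟦watched⟧} = {d1, d4, d5, d7, d8, d9, d10, d11, d13}
⟦dancer⟧ = {d2, d3, d7, d9, d10, d11, d12}
… ∩ ⟦next to d10⟧ = {d2, d3, d7, d9, d10, d11, d12} ∩ {d1, d3, d5, d6, d7, d10} = {d3, d7, d10}
… ∩ ⟦that d13 watched⟧ = {d3, d7, d10} ∩ {d1, d4, d5, d7, d8, d9, d10, d11, d13} = {d7, d10}
… ∩ ⟦clever⟧ = {d7, d10} ∩ {d2, d3, d5, d6, d7, d8, d11} = {d7}
So ⟦clever dancer next to d10 that d13 watched⟧ = {d7}.

{d7}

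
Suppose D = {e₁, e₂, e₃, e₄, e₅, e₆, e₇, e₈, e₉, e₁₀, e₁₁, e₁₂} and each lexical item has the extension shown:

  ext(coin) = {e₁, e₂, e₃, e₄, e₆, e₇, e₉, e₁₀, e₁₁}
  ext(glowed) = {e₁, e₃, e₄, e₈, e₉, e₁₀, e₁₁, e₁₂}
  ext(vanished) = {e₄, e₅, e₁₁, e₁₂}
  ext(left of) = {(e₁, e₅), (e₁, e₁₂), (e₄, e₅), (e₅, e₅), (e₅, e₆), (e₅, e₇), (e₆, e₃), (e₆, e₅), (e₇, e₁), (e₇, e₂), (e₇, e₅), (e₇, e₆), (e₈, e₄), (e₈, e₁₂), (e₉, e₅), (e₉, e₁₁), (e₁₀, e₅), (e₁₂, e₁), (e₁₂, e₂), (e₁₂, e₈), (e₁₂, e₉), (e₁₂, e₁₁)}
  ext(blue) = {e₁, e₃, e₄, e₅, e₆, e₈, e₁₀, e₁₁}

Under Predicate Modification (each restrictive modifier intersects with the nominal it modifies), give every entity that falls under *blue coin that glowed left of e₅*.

⟦that glowed⟧ = ⟦glowed⟧ = {e₁, e₃, e₄, e₈, e₉, e₁₀, e₁₁, e₁₂}
⟦left of e₅⟧ = {x : ⟨x, e₅⟩ ∈ ⟦left of⟧} = {e₁, e₄, e₅, e₆, e₇, e₉, e₁₀}
⟦coin⟧ = {e₁, e₂, e₃, e₄, e₆, e₇, e₉, e₁₀, e₁₁}
… ∩ ⟦that glowed⟧ = {e₁, e₂, e₃, e₄, e₆, e₇, e₉, e₁₀, e₁₁} ∩ {e₁, e₃, e₄, e₈, e₉, e₁₀, e₁₁, e₁₂} = {e₁, e₃, e₄, e₉, e₁₀, e₁₁}
… ∩ ⟦left of e₅⟧ = {e₁, e₃, e₄, e₉, e₁₀, e₁₁} ∩ {e₁, e₄, e₅, e₆, e₇, e₉, e₁₀} = {e₁, e₄, e₉, e₁₀}
… ∩ ⟦blue⟧ = {e₁, e₄, e₉, e₁₀} ∩ {e₁, e₃, e₄, e₅, e₆, e₈, e₁₀, e₁₁} = {e₁, e₄, e₁₀}
So ⟦blue coin that glowed left of e₅⟧ = {e₁, e₄, e₁₀}.

{e₁, e₄, e₁₀}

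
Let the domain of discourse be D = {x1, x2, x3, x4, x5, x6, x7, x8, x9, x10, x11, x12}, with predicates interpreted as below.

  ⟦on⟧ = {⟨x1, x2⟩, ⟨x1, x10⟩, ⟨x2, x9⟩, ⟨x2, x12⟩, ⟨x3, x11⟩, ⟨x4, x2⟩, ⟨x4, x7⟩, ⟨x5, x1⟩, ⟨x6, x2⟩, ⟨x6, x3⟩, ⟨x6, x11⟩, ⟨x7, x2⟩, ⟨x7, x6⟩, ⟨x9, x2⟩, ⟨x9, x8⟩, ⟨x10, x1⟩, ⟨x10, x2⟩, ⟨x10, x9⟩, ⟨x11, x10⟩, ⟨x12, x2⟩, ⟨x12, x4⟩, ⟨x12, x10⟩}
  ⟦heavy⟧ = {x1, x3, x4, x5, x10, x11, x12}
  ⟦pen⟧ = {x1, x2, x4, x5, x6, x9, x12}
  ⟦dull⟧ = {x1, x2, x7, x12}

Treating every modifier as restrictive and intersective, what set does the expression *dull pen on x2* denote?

⟦on x2⟧ = {x : ⟨x, x2⟩ ∈ ⟦on⟧} = {x1, x4, x6, x7, x9, x10, x12}
⟦pen⟧ = {x1, x2, x4, x5, x6, x9, x12}
… ∩ ⟦on x2⟧ = {x1, x2, x4, x5, x6, x9, x12} ∩ {x1, x4, x6, x7, x9, x10, x12} = {x1, x4, x6, x9, x12}
… ∩ ⟦dull⟧ = {x1, x4, x6, x9, x12} ∩ {x1, x2, x7, x12} = {x1, x12}
So ⟦dull pen on x2⟧ = {x1, x12}.

{x1, x12}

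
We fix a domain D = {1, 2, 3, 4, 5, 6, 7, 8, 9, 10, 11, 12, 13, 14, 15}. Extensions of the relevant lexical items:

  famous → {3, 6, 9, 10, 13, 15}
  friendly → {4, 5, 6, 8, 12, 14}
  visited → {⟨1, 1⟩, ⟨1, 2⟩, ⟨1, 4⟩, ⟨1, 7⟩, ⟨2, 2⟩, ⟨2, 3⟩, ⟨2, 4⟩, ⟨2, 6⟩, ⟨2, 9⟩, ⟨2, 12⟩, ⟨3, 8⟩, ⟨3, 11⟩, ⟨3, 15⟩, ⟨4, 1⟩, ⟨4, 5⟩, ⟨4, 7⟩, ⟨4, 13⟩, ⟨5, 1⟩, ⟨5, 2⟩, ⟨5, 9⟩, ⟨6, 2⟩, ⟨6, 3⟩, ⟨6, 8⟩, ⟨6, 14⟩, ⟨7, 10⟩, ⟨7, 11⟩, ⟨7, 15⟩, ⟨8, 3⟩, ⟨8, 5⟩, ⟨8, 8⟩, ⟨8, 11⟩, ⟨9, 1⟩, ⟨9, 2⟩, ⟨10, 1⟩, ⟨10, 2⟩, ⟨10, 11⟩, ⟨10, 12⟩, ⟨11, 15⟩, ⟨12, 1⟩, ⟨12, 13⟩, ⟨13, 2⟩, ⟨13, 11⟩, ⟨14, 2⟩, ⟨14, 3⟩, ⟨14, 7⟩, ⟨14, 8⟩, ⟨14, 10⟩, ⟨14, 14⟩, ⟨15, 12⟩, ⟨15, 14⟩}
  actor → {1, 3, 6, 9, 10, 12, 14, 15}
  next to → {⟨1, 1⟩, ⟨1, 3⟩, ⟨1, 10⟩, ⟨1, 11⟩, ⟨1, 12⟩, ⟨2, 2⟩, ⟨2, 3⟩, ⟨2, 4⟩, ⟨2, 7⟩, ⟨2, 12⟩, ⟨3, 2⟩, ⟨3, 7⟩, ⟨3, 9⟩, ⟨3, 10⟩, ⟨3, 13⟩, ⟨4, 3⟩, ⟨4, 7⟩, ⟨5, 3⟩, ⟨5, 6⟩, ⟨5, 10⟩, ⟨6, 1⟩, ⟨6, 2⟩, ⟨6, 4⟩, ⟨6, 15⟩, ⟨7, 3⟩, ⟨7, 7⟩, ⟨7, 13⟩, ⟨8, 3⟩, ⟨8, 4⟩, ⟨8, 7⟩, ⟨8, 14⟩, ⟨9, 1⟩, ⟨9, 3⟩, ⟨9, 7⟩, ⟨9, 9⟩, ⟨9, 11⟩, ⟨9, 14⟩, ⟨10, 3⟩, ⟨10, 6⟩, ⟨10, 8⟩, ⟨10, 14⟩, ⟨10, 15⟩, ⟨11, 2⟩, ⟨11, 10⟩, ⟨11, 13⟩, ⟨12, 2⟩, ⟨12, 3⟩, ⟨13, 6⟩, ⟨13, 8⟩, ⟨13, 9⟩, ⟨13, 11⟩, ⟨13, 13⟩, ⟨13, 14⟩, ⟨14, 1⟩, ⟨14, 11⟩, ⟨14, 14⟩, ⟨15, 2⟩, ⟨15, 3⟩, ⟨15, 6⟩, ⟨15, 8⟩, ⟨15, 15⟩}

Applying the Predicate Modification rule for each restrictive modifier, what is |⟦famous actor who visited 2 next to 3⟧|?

2

⟦who visited 2⟧ = {x : ⟨x, 2⟩ ∈ ⟦visited⟧} = {1, 2, 5, 6, 9, 10, 13, 14}
⟦next to 3⟧ = {x : ⟨x, 3⟩ ∈ ⟦next to⟧} = {1, 2, 4, 5, 7, 8, 9, 10, 12, 15}
⟦actor⟧ = {1, 3, 6, 9, 10, 12, 14, 15}
… ∩ ⟦who visited 2⟧ = {1, 3, 6, 9, 10, 12, 14, 15} ∩ {1, 2, 5, 6, 9, 10, 13, 14} = {1, 6, 9, 10, 14}
… ∩ ⟦next to 3⟧ = {1, 6, 9, 10, 14} ∩ {1, 2, 4, 5, 7, 8, 9, 10, 12, 15} = {1, 9, 10}
… ∩ ⟦famous⟧ = {1, 9, 10} ∩ {3, 6, 9, 10, 13, 15} = {9, 10}
⟦famous actor who visited 2 next to 3⟧ = {9, 10}, so the cardinality is 2.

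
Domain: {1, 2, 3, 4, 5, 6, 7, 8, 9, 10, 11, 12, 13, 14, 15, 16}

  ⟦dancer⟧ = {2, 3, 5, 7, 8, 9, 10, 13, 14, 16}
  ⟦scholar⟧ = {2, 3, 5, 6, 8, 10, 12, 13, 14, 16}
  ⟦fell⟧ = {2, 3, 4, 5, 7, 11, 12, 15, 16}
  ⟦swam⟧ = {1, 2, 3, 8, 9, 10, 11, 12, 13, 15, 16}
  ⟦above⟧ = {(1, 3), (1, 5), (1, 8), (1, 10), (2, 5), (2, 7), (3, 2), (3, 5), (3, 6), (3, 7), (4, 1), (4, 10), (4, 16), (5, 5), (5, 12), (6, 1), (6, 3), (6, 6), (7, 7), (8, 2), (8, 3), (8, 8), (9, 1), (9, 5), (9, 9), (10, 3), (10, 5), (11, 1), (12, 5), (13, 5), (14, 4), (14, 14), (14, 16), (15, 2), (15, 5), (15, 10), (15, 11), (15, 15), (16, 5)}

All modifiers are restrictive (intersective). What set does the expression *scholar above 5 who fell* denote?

{2, 3, 5, 12, 16}

⟦above 5⟧ = {x : ⟨x, 5⟩ ∈ ⟦above⟧} = {1, 2, 3, 5, 9, 10, 12, 13, 15, 16}
⟦who fell⟧ = ⟦fell⟧ = {2, 3, 4, 5, 7, 11, 12, 15, 16}
⟦scholar⟧ = {2, 3, 5, 6, 8, 10, 12, 13, 14, 16}
… ∩ ⟦above 5⟧ = {2, 3, 5, 6, 8, 10, 12, 13, 14, 16} ∩ {1, 2, 3, 5, 9, 10, 12, 13, 15, 16} = {2, 3, 5, 10, 12, 13, 16}
… ∩ ⟦who fell⟧ = {2, 3, 5, 10, 12, 13, 16} ∩ {2, 3, 4, 5, 7, 11, 12, 15, 16} = {2, 3, 5, 12, 16}
So ⟦scholar above 5 who fell⟧ = {2, 3, 5, 12, 16}.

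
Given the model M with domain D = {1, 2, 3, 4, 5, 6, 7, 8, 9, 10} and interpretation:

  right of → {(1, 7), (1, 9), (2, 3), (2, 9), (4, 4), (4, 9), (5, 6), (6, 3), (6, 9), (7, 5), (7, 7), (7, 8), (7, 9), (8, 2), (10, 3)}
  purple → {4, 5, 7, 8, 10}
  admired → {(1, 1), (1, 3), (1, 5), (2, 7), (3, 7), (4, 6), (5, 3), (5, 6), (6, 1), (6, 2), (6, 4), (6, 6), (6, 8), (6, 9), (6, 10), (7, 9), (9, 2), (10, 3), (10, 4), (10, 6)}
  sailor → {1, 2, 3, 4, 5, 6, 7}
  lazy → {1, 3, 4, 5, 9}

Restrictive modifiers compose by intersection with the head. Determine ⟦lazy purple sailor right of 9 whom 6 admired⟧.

{4}

⟦right of 9⟧ = {x : ⟨x, 9⟩ ∈ ⟦right of⟧} = {1, 2, 4, 6, 7}
⟦whom 6 admired⟧ = {x : ⟨6, x⟩ ∈ ⟦admired⟧} = {1, 2, 4, 6, 8, 9, 10}
⟦sailor⟧ = {1, 2, 3, 4, 5, 6, 7}
… ∩ ⟦right of 9⟧ = {1, 2, 3, 4, 5, 6, 7} ∩ {1, 2, 4, 6, 7} = {1, 2, 4, 6, 7}
… ∩ ⟦whom 6 admired⟧ = {1, 2, 4, 6, 7} ∩ {1, 2, 4, 6, 8, 9, 10} = {1, 2, 4, 6}
… ∩ ⟦lazy⟧ = {1, 2, 4, 6} ∩ {1, 3, 4, 5, 9} = {1, 4}
… ∩ ⟦purple⟧ = {1, 4} ∩ {4, 5, 7, 8, 10} = {4}
So ⟦lazy purple sailor right of 9 whom 6 admired⟧ = {4}.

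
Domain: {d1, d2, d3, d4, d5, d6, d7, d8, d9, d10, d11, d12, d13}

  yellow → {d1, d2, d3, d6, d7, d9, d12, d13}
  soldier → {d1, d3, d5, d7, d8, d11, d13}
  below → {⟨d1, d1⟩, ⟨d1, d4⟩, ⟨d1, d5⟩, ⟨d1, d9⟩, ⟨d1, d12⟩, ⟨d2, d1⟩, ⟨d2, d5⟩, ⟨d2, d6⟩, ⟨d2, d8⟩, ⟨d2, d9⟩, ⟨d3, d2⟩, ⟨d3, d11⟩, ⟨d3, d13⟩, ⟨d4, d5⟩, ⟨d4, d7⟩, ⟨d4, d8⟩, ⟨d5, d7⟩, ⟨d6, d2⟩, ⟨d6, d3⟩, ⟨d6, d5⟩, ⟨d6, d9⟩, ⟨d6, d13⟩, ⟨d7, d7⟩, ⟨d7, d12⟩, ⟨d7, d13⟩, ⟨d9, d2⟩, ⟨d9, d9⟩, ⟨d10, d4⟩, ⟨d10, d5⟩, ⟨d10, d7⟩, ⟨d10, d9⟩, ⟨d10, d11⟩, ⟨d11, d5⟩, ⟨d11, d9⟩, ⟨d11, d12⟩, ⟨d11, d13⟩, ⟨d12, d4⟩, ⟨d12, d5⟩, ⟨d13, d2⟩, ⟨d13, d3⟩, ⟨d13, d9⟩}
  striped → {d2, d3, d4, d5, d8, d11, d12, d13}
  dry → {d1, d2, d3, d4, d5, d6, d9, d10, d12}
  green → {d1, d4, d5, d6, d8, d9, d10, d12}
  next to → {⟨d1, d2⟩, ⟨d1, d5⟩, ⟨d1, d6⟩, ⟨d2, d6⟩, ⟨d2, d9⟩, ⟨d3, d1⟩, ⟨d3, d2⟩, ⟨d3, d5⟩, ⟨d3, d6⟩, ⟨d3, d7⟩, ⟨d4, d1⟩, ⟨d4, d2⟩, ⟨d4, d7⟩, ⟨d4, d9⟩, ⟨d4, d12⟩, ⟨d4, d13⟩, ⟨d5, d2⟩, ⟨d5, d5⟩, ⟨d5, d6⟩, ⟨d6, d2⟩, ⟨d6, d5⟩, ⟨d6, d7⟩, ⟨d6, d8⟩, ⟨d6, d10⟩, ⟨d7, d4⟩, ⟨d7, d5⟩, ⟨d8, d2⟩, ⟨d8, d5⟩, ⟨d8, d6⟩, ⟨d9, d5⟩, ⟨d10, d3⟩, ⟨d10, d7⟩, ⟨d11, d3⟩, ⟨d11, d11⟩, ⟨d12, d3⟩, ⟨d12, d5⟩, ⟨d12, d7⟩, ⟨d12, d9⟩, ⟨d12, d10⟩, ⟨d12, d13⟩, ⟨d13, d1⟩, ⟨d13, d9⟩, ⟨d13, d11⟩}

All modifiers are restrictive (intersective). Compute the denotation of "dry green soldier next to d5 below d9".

⟦next to d5⟧ = {x : ⟨x, d5⟩ ∈ ⟦next to⟧} = {d1, d3, d5, d6, d7, d8, d9, d12}
⟦below d9⟧ = {x : ⟨x, d9⟩ ∈ ⟦below⟧} = {d1, d2, d6, d9, d10, d11, d13}
⟦soldier⟧ = {d1, d3, d5, d7, d8, d11, d13}
… ∩ ⟦next to d5⟧ = {d1, d3, d5, d7, d8, d11, d13} ∩ {d1, d3, d5, d6, d7, d8, d9, d12} = {d1, d3, d5, d7, d8}
… ∩ ⟦below d9⟧ = {d1, d3, d5, d7, d8} ∩ {d1, d2, d6, d9, d10, d11, d13} = {d1}
… ∩ ⟦dry⟧ = {d1} ∩ {d1, d2, d3, d4, d5, d6, d9, d10, d12} = {d1}
… ∩ ⟦green⟧ = {d1} ∩ {d1, d4, d5, d6, d8, d9, d10, d12} = {d1}
So ⟦dry green soldier next to d5 below d9⟧ = {d1}.

{d1}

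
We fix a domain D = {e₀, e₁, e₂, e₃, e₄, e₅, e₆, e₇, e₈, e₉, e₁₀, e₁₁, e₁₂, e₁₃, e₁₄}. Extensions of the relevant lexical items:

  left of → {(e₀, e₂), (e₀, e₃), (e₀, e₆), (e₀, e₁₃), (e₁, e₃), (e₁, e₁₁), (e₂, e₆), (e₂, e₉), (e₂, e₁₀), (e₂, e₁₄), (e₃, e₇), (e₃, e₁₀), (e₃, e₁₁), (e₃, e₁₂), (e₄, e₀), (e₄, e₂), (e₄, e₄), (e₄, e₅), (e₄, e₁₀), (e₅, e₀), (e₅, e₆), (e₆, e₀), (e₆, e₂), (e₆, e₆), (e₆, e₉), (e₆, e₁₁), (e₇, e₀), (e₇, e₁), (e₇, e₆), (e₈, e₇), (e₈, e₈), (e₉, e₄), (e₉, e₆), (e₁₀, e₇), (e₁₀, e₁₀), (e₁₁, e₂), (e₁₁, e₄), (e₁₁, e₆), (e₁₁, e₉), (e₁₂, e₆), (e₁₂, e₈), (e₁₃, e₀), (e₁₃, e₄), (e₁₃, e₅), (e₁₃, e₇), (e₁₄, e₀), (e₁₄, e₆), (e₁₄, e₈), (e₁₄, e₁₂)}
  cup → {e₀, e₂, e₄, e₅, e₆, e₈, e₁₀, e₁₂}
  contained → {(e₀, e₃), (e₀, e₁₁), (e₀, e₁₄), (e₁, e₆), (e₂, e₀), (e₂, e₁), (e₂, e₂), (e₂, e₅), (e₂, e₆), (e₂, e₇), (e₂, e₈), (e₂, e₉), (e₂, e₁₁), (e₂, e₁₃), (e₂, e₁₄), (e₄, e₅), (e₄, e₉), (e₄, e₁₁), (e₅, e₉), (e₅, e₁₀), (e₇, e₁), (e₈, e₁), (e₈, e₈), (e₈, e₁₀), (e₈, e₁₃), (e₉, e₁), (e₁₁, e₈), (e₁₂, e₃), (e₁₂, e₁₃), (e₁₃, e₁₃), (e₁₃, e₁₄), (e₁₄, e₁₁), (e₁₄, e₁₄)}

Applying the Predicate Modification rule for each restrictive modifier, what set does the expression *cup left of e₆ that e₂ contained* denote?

⟦left of e₆⟧ = {x : ⟨x, e₆⟩ ∈ ⟦left of⟧} = {e₀, e₂, e₅, e₆, e₇, e₉, e₁₁, e₁₂, e₁₄}
⟦that e₂ contained⟧ = {x : ⟨e₂, x⟩ ∈ ⟦contained⟧} = {e₀, e₁, e₂, e₅, e₆, e₇, e₈, e₉, e₁₁, e₁₃, e₁₄}
⟦cup⟧ = {e₀, e₂, e₄, e₅, e₆, e₈, e₁₀, e₁₂}
… ∩ ⟦left of e₆⟧ = {e₀, e₂, e₄, e₅, e₆, e₈, e₁₀, e₁₂} ∩ {e₀, e₂, e₅, e₆, e₇, e₉, e₁₁, e₁₂, e₁₄} = {e₀, e₂, e₅, e₆, e₁₂}
… ∩ ⟦that e₂ contained⟧ = {e₀, e₂, e₅, e₆, e₁₂} ∩ {e₀, e₁, e₂, e₅, e₆, e₇, e₈, e₉, e₁₁, e₁₃, e₁₄} = {e₀, e₂, e₅, e₆}
So ⟦cup left of e₆ that e₂ contained⟧ = {e₀, e₂, e₅, e₆}.

{e₀, e₂, e₅, e₆}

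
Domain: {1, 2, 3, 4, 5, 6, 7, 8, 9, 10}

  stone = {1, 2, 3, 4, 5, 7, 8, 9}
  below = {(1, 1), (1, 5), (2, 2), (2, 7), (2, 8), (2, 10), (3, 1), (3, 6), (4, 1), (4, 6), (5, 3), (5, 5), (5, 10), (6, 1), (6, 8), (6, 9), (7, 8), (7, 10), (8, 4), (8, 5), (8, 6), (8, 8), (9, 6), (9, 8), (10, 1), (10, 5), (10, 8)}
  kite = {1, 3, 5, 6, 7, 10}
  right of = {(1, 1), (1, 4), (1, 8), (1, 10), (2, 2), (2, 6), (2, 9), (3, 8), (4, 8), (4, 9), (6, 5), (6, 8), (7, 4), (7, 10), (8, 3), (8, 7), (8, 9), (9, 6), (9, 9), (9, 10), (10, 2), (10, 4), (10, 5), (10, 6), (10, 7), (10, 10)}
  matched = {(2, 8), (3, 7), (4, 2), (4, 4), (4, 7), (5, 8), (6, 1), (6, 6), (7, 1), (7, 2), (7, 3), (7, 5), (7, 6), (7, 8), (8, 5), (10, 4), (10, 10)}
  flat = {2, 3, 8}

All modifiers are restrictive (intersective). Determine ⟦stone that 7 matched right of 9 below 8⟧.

⟦that 7 matched⟧ = {x : ⟨7, x⟩ ∈ ⟦matched⟧} = {1, 2, 3, 5, 6, 8}
⟦right of 9⟧ = {x : ⟨x, 9⟩ ∈ ⟦right of⟧} = {2, 4, 8, 9}
⟦below 8⟧ = {x : ⟨x, 8⟩ ∈ ⟦below⟧} = {2, 6, 7, 8, 9, 10}
⟦stone⟧ = {1, 2, 3, 4, 5, 7, 8, 9}
… ∩ ⟦that 7 matched⟧ = {1, 2, 3, 4, 5, 7, 8, 9} ∩ {1, 2, 3, 5, 6, 8} = {1, 2, 3, 5, 8}
… ∩ ⟦right of 9⟧ = {1, 2, 3, 5, 8} ∩ {2, 4, 8, 9} = {2, 8}
… ∩ ⟦below 8⟧ = {2, 8} ∩ {2, 6, 7, 8, 9, 10} = {2, 8}
So ⟦stone that 7 matched right of 9 below 8⟧ = {2, 8}.

{2, 8}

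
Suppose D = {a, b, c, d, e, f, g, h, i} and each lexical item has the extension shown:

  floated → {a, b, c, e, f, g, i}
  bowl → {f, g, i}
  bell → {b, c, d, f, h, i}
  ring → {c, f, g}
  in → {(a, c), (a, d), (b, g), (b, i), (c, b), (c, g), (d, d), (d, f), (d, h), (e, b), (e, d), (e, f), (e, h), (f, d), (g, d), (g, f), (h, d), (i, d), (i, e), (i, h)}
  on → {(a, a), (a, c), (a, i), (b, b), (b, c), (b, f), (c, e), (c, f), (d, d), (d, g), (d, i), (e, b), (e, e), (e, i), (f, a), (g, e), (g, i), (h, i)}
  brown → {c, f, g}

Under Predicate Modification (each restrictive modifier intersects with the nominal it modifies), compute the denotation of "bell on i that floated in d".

{}

⟦on i⟧ = {x : ⟨x, i⟩ ∈ ⟦on⟧} = {a, d, e, g, h}
⟦that floated⟧ = ⟦floated⟧ = {a, b, c, e, f, g, i}
⟦in d⟧ = {x : ⟨x, d⟩ ∈ ⟦in⟧} = {a, d, e, f, g, h, i}
⟦bell⟧ = {b, c, d, f, h, i}
… ∩ ⟦on i⟧ = {b, c, d, f, h, i} ∩ {a, d, e, g, h} = {d, h}
… ∩ ⟦that floated⟧ = {d, h} ∩ {a, b, c, e, f, g, i} = ∅
… ∩ ⟦in d⟧ = ∅ ∩ {a, d, e, f, g, h, i} = ∅
So ⟦bell on i that floated in d⟧ = {}.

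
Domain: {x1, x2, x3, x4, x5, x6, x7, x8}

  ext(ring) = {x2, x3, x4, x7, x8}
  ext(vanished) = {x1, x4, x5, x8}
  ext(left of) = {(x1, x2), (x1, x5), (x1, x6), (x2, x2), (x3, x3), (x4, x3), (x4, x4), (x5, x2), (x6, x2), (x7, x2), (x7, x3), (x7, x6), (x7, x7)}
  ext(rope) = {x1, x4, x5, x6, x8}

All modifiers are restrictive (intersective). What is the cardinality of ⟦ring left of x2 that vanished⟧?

⟦left of x2⟧ = {x : ⟨x, x2⟩ ∈ ⟦left of⟧} = {x1, x2, x5, x6, x7}
⟦that vanished⟧ = ⟦vanished⟧ = {x1, x4, x5, x8}
⟦ring⟧ = {x2, x3, x4, x7, x8}
… ∩ ⟦left of x2⟧ = {x2, x3, x4, x7, x8} ∩ {x1, x2, x5, x6, x7} = {x2, x7}
… ∩ ⟦that vanished⟧ = {x2, x7} ∩ {x1, x4, x5, x8} = ∅
⟦ring left of x2 that vanished⟧ = ∅, so the cardinality is 0.

0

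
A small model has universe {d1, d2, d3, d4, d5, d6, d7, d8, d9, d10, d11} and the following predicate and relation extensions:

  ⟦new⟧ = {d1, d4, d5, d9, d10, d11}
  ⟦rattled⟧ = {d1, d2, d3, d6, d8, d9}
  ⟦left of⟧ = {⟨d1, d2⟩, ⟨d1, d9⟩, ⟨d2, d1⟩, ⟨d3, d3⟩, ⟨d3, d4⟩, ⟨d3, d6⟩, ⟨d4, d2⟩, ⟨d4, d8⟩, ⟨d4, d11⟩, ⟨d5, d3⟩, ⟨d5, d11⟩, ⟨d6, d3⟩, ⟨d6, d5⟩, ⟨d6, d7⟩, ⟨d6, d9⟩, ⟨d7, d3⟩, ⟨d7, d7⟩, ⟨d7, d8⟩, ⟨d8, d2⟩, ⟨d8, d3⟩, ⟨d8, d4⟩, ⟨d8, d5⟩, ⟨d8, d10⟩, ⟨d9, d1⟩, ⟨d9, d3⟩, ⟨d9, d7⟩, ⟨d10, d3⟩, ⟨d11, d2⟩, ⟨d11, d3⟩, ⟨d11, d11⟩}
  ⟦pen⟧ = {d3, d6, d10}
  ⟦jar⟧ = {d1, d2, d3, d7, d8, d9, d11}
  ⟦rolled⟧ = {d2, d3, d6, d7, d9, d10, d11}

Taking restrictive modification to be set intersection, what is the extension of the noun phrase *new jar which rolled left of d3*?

⟦which rolled⟧ = ⟦rolled⟧ = {d2, d3, d6, d7, d9, d10, d11}
⟦left of d3⟧ = {x : ⟨x, d3⟩ ∈ ⟦left of⟧} = {d3, d5, d6, d7, d8, d9, d10, d11}
⟦jar⟧ = {d1, d2, d3, d7, d8, d9, d11}
… ∩ ⟦which rolled⟧ = {d1, d2, d3, d7, d8, d9, d11} ∩ {d2, d3, d6, d7, d9, d10, d11} = {d2, d3, d7, d9, d11}
… ∩ ⟦left of d3⟧ = {d2, d3, d7, d9, d11} ∩ {d3, d5, d6, d7, d8, d9, d10, d11} = {d3, d7, d9, d11}
… ∩ ⟦new⟧ = {d3, d7, d9, d11} ∩ {d1, d4, d5, d9, d10, d11} = {d9, d11}
So ⟦new jar which rolled left of d3⟧ = {d9, d11}.

{d9, d11}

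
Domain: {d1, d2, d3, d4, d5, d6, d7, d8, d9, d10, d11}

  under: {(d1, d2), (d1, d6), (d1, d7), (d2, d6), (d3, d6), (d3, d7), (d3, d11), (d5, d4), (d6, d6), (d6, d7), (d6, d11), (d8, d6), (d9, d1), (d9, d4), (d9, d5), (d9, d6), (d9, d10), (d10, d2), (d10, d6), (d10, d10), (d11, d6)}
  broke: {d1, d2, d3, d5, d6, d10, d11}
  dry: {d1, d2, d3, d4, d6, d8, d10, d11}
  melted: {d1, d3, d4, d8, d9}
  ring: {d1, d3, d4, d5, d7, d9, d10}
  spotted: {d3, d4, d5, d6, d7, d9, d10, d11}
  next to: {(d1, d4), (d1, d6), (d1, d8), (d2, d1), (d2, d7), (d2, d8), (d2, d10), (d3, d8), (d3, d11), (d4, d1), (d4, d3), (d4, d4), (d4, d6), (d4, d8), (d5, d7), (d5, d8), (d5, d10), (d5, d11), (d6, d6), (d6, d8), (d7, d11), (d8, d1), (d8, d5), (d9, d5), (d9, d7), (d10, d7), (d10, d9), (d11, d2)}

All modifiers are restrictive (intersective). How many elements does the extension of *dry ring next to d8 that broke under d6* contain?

⟦next to d8⟧ = {x : ⟨x, d8⟩ ∈ ⟦next to⟧} = {d1, d2, d3, d4, d5, d6}
⟦that broke⟧ = ⟦broke⟧ = {d1, d2, d3, d5, d6, d10, d11}
⟦under d6⟧ = {x : ⟨x, d6⟩ ∈ ⟦under⟧} = {d1, d2, d3, d6, d8, d9, d10, d11}
⟦ring⟧ = {d1, d3, d4, d5, d7, d9, d10}
… ∩ ⟦next to d8⟧ = {d1, d3, d4, d5, d7, d9, d10} ∩ {d1, d2, d3, d4, d5, d6} = {d1, d3, d4, d5}
… ∩ ⟦that broke⟧ = {d1, d3, d4, d5} ∩ {d1, d2, d3, d5, d6, d10, d11} = {d1, d3, d5}
… ∩ ⟦under d6⟧ = {d1, d3, d5} ∩ {d1, d2, d3, d6, d8, d9, d10, d11} = {d1, d3}
… ∩ ⟦dry⟧ = {d1, d3} ∩ {d1, d2, d3, d4, d6, d8, d10, d11} = {d1, d3}
⟦dry ring next to d8 that broke under d6⟧ = {d1, d3}, so the cardinality is 2.

2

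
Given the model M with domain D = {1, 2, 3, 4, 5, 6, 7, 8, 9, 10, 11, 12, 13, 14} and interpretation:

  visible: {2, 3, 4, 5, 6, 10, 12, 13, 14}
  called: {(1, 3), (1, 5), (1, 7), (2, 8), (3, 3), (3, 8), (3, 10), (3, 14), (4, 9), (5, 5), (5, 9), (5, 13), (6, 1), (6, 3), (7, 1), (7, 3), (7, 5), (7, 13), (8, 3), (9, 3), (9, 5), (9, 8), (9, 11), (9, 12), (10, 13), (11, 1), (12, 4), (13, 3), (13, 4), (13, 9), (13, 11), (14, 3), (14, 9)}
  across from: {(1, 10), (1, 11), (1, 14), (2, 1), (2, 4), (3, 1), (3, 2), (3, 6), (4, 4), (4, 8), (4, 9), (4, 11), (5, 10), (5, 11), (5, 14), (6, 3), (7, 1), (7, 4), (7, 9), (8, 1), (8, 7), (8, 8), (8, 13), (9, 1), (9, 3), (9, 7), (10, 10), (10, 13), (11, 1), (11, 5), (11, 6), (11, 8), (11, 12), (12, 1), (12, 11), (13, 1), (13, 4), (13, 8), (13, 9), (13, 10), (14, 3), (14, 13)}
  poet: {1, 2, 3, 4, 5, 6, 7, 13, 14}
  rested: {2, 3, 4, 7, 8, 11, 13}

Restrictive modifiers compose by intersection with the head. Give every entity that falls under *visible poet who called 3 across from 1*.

⟦who called 3⟧ = {x : ⟨x, 3⟩ ∈ ⟦called⟧} = {1, 3, 6, 7, 8, 9, 13, 14}
⟦across from 1⟧ = {x : ⟨x, 1⟩ ∈ ⟦across from⟧} = {2, 3, 7, 8, 9, 11, 12, 13}
⟦poet⟧ = {1, 2, 3, 4, 5, 6, 7, 13, 14}
… ∩ ⟦who called 3⟧ = {1, 2, 3, 4, 5, 6, 7, 13, 14} ∩ {1, 3, 6, 7, 8, 9, 13, 14} = {1, 3, 6, 7, 13, 14}
… ∩ ⟦across from 1⟧ = {1, 3, 6, 7, 13, 14} ∩ {2, 3, 7, 8, 9, 11, 12, 13} = {3, 7, 13}
… ∩ ⟦visible⟧ = {3, 7, 13} ∩ {2, 3, 4, 5, 6, 10, 12, 13, 14} = {3, 13}
So ⟦visible poet who called 3 across from 1⟧ = {3, 13}.

{3, 13}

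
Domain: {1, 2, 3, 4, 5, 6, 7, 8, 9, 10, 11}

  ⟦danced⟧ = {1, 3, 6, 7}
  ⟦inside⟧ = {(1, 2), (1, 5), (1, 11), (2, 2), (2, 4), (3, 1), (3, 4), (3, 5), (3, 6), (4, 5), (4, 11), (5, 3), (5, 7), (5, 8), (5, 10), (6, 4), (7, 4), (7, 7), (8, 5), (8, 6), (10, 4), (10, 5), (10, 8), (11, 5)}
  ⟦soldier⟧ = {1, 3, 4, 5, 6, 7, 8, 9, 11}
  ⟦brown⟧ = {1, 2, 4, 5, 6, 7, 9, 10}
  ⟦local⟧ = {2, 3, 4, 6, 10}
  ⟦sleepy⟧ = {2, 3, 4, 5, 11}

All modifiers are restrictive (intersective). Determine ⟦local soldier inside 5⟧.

⟦inside 5⟧ = {x : ⟨x, 5⟩ ∈ ⟦inside⟧} = {1, 3, 4, 8, 10, 11}
⟦soldier⟧ = {1, 3, 4, 5, 6, 7, 8, 9, 11}
… ∩ ⟦inside 5⟧ = {1, 3, 4, 5, 6, 7, 8, 9, 11} ∩ {1, 3, 4, 8, 10, 11} = {1, 3, 4, 8, 11}
… ∩ ⟦local⟧ = {1, 3, 4, 8, 11} ∩ {2, 3, 4, 6, 10} = {3, 4}
So ⟦local soldier inside 5⟧ = {3, 4}.

{3, 4}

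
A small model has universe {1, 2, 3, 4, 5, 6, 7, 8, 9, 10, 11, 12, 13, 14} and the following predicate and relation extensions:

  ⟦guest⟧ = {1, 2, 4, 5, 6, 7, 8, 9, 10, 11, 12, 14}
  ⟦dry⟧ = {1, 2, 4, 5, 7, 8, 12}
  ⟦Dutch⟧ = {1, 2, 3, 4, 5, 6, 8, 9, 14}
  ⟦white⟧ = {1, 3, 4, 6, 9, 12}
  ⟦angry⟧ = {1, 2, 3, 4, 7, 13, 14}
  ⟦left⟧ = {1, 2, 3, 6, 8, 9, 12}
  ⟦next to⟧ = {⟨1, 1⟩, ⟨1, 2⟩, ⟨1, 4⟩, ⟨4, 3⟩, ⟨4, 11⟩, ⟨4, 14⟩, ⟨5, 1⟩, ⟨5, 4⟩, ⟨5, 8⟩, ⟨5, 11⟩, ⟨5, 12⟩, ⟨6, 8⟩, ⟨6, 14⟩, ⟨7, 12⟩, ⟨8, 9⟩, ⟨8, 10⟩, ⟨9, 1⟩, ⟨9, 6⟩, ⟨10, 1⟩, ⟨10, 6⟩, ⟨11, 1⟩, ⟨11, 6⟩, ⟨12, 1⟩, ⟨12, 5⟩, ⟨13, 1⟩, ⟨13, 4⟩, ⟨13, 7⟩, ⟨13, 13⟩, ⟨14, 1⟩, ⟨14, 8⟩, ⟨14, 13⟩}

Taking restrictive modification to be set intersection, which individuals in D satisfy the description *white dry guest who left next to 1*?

{1, 12}

⟦who left⟧ = ⟦left⟧ = {1, 2, 3, 6, 8, 9, 12}
⟦next to 1⟧ = {x : ⟨x, 1⟩ ∈ ⟦next to⟧} = {1, 5, 9, 10, 11, 12, 13, 14}
⟦guest⟧ = {1, 2, 4, 5, 6, 7, 8, 9, 10, 11, 12, 14}
… ∩ ⟦who left⟧ = {1, 2, 4, 5, 6, 7, 8, 9, 10, 11, 12, 14} ∩ {1, 2, 3, 6, 8, 9, 12} = {1, 2, 6, 8, 9, 12}
… ∩ ⟦next to 1⟧ = {1, 2, 6, 8, 9, 12} ∩ {1, 5, 9, 10, 11, 12, 13, 14} = {1, 9, 12}
… ∩ ⟦white⟧ = {1, 9, 12} ∩ {1, 3, 4, 6, 9, 12} = {1, 9, 12}
… ∩ ⟦dry⟧ = {1, 9, 12} ∩ {1, 2, 4, 5, 7, 8, 12} = {1, 12}
So ⟦white dry guest who left next to 1⟧ = {1, 12}.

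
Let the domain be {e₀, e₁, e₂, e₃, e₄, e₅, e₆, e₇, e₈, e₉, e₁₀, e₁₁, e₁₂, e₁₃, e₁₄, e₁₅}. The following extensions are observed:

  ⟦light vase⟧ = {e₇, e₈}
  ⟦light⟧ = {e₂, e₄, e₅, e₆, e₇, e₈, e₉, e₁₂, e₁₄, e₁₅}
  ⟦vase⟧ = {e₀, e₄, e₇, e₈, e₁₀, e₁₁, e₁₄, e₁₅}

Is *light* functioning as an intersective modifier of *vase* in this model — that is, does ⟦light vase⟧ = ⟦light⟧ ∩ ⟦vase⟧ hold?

⟦light⟧ ∩ ⟦vase⟧ = {e₂, e₄, e₅, e₆, e₇, e₈, e₉, e₁₂, e₁₄, e₁₅} ∩ {e₀, e₄, e₇, e₈, e₁₀, e₁₁, e₁₄, e₁₅} = {e₄, e₇, e₈, e₁₄, e₁₅}
Observed ⟦light vase⟧ = {e₇, e₈}.
These differ, so the modifier is not intersective in this model.

no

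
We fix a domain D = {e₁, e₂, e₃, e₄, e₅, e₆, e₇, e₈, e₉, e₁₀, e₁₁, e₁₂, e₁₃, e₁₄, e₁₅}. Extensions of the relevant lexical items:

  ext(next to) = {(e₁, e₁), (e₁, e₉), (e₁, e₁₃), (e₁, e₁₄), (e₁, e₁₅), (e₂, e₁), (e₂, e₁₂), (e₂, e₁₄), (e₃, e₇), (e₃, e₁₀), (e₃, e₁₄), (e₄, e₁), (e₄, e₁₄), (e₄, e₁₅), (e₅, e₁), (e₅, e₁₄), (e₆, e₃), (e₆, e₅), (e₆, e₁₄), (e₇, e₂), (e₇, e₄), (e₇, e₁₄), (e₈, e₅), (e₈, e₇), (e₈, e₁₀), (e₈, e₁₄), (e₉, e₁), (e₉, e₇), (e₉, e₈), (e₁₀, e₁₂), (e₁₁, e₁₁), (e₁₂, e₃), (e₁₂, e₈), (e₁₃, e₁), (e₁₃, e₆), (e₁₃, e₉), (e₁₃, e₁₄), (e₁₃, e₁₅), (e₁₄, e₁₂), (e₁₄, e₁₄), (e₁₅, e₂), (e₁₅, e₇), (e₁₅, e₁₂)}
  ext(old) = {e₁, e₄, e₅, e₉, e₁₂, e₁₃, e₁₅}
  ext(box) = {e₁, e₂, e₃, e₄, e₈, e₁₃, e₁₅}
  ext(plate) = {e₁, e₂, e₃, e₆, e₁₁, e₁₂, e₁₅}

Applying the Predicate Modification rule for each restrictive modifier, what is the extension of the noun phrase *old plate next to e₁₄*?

{e₁}

⟦next to e₁₄⟧ = {x : ⟨x, e₁₄⟩ ∈ ⟦next to⟧} = {e₁, e₂, e₃, e₄, e₅, e₆, e₇, e₈, e₁₃, e₁₄}
⟦plate⟧ = {e₁, e₂, e₃, e₆, e₁₁, e₁₂, e₁₅}
… ∩ ⟦next to e₁₄⟧ = {e₁, e₂, e₃, e₆, e₁₁, e₁₂, e₁₅} ∩ {e₁, e₂, e₃, e₄, e₅, e₆, e₇, e₈, e₁₃, e₁₄} = {e₁, e₂, e₃, e₆}
… ∩ ⟦old⟧ = {e₁, e₂, e₃, e₆} ∩ {e₁, e₄, e₅, e₉, e₁₂, e₁₃, e₁₅} = {e₁}
So ⟦old plate next to e₁₄⟧ = {e₁}.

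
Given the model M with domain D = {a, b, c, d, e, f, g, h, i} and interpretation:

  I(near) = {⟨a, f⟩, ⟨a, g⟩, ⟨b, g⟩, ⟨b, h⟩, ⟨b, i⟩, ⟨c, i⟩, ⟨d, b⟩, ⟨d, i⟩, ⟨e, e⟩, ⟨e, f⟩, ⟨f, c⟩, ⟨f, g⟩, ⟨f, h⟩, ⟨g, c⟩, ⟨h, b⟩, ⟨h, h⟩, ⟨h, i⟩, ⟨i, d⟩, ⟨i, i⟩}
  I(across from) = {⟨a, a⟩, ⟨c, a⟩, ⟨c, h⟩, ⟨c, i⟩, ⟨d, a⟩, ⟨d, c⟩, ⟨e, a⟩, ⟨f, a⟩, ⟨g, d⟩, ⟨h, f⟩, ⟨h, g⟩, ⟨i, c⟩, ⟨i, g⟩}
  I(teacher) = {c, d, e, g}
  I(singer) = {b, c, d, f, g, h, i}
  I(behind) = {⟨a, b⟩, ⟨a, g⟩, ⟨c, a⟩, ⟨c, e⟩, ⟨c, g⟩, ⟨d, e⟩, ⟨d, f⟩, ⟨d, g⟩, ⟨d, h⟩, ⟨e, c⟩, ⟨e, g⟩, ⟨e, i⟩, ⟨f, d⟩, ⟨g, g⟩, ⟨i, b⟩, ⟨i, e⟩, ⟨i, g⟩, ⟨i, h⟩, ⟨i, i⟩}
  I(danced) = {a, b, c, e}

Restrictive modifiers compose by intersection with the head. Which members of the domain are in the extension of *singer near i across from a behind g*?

⟦near i⟧ = {x : ⟨x, i⟩ ∈ ⟦near⟧} = {b, c, d, h, i}
⟦across from a⟧ = {x : ⟨x, a⟩ ∈ ⟦across from⟧} = {a, c, d, e, f}
⟦behind g⟧ = {x : ⟨x, g⟩ ∈ ⟦behind⟧} = {a, c, d, e, g, i}
⟦singer⟧ = {b, c, d, f, g, h, i}
… ∩ ⟦near i⟧ = {b, c, d, f, g, h, i} ∩ {b, c, d, h, i} = {b, c, d, h, i}
… ∩ ⟦across from a⟧ = {b, c, d, h, i} ∩ {a, c, d, e, f} = {c, d}
… ∩ ⟦behind g⟧ = {c, d} ∩ {a, c, d, e, g, i} = {c, d}
So ⟦singer near i across from a behind g⟧ = {c, d}.

{c, d}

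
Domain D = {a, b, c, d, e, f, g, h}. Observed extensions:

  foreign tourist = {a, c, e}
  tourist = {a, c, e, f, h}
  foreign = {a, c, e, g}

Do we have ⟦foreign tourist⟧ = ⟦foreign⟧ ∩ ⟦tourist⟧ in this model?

⟦foreign⟧ ∩ ⟦tourist⟧ = {a, c, e, g} ∩ {a, c, e, f, h} = {a, c, e}
Observed ⟦foreign tourist⟧ = {a, c, e}.
These coincide, so the modifier is intersective here.

yes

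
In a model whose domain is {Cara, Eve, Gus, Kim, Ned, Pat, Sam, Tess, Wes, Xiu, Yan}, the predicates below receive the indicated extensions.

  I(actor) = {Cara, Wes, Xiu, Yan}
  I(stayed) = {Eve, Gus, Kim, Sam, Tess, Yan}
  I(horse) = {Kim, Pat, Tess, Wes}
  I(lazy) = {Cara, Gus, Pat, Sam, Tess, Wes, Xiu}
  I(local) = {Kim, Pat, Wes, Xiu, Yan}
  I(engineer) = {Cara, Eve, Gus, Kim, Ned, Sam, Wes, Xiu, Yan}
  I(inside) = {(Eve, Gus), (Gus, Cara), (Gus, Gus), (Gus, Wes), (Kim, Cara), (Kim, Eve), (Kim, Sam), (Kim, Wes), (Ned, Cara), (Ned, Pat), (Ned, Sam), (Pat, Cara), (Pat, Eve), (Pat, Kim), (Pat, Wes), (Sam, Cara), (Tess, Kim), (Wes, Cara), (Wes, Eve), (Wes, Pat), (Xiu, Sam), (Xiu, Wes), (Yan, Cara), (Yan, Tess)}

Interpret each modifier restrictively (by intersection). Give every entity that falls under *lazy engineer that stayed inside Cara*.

⟦that stayed⟧ = ⟦stayed⟧ = {Eve, Gus, Kim, Sam, Tess, Yan}
⟦inside Cara⟧ = {x : ⟨x, Cara⟩ ∈ ⟦inside⟧} = {Gus, Kim, Ned, Pat, Sam, Wes, Yan}
⟦engineer⟧ = {Cara, Eve, Gus, Kim, Ned, Sam, Wes, Xiu, Yan}
… ∩ ⟦that stayed⟧ = {Cara, Eve, Gus, Kim, Ned, Sam, Wes, Xiu, Yan} ∩ {Eve, Gus, Kim, Sam, Tess, Yan} = {Eve, Gus, Kim, Sam, Yan}
… ∩ ⟦inside Cara⟧ = {Eve, Gus, Kim, Sam, Yan} ∩ {Gus, Kim, Ned, Pat, Sam, Wes, Yan} = {Gus, Kim, Sam, Yan}
… ∩ ⟦lazy⟧ = {Gus, Kim, Sam, Yan} ∩ {Cara, Gus, Pat, Sam, Tess, Wes, Xiu} = {Gus, Sam}
So ⟦lazy engineer that stayed inside Cara⟧ = {Gus, Sam}.

{Gus, Sam}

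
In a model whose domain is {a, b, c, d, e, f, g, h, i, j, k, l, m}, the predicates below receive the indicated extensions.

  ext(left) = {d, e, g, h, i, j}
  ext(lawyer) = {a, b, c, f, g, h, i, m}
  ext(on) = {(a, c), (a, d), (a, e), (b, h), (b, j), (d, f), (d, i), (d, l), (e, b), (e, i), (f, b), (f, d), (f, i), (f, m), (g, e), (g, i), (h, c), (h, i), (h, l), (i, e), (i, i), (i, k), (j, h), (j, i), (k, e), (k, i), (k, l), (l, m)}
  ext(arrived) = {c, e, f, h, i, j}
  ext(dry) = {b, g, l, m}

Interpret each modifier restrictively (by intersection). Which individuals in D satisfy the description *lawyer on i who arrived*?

⟦on i⟧ = {x : ⟨x, i⟩ ∈ ⟦on⟧} = {d, e, f, g, h, i, j, k}
⟦who arrived⟧ = ⟦arrived⟧ = {c, e, f, h, i, j}
⟦lawyer⟧ = {a, b, c, f, g, h, i, m}
… ∩ ⟦on i⟧ = {a, b, c, f, g, h, i, m} ∩ {d, e, f, g, h, i, j, k} = {f, g, h, i}
… ∩ ⟦who arrived⟧ = {f, g, h, i} ∩ {c, e, f, h, i, j} = {f, h, i}
So ⟦lawyer on i who arrived⟧ = {f, h, i}.

{f, h, i}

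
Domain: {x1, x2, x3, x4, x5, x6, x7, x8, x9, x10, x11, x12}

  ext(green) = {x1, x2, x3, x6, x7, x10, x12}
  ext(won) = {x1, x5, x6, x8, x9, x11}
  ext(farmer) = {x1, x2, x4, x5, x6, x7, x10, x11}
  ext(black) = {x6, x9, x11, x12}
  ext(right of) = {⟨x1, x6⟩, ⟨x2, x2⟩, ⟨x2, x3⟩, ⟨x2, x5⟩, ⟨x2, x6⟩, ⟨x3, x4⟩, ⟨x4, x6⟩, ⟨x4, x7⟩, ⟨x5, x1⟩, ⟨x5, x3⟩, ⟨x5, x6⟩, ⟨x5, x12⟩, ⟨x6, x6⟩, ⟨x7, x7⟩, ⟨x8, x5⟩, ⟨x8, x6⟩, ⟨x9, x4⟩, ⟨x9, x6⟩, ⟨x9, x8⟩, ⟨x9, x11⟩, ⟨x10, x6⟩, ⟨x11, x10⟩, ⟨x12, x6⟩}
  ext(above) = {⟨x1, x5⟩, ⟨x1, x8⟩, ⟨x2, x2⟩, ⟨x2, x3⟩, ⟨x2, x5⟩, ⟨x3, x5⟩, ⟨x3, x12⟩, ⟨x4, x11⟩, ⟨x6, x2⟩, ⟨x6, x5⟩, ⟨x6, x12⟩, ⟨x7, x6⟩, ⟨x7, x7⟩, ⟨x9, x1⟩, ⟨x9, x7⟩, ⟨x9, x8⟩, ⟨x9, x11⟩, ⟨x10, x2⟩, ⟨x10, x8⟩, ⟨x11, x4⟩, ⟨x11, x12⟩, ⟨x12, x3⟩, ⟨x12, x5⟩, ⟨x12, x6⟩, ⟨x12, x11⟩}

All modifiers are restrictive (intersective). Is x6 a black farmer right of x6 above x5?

yes

⟦right of x6⟧ = {x : ⟨x, x6⟩ ∈ ⟦right of⟧} = {x1, x2, x4, x5, x6, x8, x9, x10, x12}
⟦above x5⟧ = {x : ⟨x, x5⟩ ∈ ⟦above⟧} = {x1, x2, x3, x6, x12}
⟦farmer⟧ = {x1, x2, x4, x5, x6, x7, x10, x11}
… ∩ ⟦right of x6⟧ = {x1, x2, x4, x5, x6, x7, x10, x11} ∩ {x1, x2, x4, x5, x6, x8, x9, x10, x12} = {x1, x2, x4, x5, x6, x10}
… ∩ ⟦above x5⟧ = {x1, x2, x4, x5, x6, x10} ∩ {x1, x2, x3, x6, x12} = {x1, x2, x6}
… ∩ ⟦black⟧ = {x1, x2, x6} ∩ {x6, x9, x11, x12} = {x6}
⟦black farmer right of x6 above x5⟧ = {x6}; x6 ∈ this set.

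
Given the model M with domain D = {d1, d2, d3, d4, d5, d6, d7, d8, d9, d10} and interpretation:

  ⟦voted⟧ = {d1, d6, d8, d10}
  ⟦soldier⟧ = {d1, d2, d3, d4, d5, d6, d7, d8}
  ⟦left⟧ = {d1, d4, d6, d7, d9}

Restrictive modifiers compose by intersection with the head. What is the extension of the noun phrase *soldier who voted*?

{d1, d6, d8}

⟦who voted⟧ = ⟦voted⟧ = {d1, d6, d8, d10}
⟦soldier⟧ = {d1, d2, d3, d4, d5, d6, d7, d8}
… ∩ ⟦who voted⟧ = {d1, d2, d3, d4, d5, d6, d7, d8} ∩ {d1, d6, d8, d10} = {d1, d6, d8}
So ⟦soldier who voted⟧ = {d1, d6, d8}.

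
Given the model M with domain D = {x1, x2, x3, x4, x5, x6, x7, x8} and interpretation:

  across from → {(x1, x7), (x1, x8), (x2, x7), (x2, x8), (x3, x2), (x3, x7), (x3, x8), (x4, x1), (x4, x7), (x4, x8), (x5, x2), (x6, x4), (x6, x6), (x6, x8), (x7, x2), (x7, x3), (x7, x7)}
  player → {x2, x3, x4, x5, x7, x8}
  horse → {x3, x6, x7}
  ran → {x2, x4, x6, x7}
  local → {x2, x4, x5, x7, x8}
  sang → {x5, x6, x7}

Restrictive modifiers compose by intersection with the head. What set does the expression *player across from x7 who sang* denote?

⟦across from x7⟧ = {x : ⟨x, x7⟩ ∈ ⟦across from⟧} = {x1, x2, x3, x4, x7}
⟦who sang⟧ = ⟦sang⟧ = {x5, x6, x7}
⟦player⟧ = {x2, x3, x4, x5, x7, x8}
… ∩ ⟦across from x7⟧ = {x2, x3, x4, x5, x7, x8} ∩ {x1, x2, x3, x4, x7} = {x2, x3, x4, x7}
… ∩ ⟦who sang⟧ = {x2, x3, x4, x7} ∩ {x5, x6, x7} = {x7}
So ⟦player across from x7 who sang⟧ = {x7}.

{x7}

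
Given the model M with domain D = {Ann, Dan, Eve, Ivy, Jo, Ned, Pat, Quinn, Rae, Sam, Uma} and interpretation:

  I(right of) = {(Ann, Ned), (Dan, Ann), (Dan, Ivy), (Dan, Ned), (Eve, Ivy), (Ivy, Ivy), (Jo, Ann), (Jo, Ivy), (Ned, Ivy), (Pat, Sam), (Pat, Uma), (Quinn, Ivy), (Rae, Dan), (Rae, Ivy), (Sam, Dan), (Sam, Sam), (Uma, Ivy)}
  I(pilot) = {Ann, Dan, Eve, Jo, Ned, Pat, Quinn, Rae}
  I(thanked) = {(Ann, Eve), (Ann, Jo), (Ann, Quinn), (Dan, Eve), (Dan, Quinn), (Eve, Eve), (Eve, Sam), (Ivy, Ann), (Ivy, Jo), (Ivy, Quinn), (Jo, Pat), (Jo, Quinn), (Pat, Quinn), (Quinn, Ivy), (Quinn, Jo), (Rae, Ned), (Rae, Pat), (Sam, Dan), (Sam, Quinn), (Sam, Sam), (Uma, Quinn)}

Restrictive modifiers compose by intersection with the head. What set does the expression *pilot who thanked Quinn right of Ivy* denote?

⟦who thanked Quinn⟧ = {x : ⟨x, Quinn⟩ ∈ ⟦thanked⟧} = {Ann, Dan, Ivy, Jo, Pat, Sam, Uma}
⟦right of Ivy⟧ = {x : ⟨x, Ivy⟩ ∈ ⟦right of⟧} = {Dan, Eve, Ivy, Jo, Ned, Quinn, Rae, Uma}
⟦pilot⟧ = {Ann, Dan, Eve, Jo, Ned, Pat, Quinn, Rae}
… ∩ ⟦who thanked Quinn⟧ = {Ann, Dan, Eve, Jo, Ned, Pat, Quinn, Rae} ∩ {Ann, Dan, Ivy, Jo, Pat, Sam, Uma} = {Ann, Dan, Jo, Pat}
… ∩ ⟦right of Ivy⟧ = {Ann, Dan, Jo, Pat} ∩ {Dan, Eve, Ivy, Jo, Ned, Quinn, Rae, Uma} = {Dan, Jo}
So ⟦pilot who thanked Quinn right of Ivy⟧ = {Dan, Jo}.

{Dan, Jo}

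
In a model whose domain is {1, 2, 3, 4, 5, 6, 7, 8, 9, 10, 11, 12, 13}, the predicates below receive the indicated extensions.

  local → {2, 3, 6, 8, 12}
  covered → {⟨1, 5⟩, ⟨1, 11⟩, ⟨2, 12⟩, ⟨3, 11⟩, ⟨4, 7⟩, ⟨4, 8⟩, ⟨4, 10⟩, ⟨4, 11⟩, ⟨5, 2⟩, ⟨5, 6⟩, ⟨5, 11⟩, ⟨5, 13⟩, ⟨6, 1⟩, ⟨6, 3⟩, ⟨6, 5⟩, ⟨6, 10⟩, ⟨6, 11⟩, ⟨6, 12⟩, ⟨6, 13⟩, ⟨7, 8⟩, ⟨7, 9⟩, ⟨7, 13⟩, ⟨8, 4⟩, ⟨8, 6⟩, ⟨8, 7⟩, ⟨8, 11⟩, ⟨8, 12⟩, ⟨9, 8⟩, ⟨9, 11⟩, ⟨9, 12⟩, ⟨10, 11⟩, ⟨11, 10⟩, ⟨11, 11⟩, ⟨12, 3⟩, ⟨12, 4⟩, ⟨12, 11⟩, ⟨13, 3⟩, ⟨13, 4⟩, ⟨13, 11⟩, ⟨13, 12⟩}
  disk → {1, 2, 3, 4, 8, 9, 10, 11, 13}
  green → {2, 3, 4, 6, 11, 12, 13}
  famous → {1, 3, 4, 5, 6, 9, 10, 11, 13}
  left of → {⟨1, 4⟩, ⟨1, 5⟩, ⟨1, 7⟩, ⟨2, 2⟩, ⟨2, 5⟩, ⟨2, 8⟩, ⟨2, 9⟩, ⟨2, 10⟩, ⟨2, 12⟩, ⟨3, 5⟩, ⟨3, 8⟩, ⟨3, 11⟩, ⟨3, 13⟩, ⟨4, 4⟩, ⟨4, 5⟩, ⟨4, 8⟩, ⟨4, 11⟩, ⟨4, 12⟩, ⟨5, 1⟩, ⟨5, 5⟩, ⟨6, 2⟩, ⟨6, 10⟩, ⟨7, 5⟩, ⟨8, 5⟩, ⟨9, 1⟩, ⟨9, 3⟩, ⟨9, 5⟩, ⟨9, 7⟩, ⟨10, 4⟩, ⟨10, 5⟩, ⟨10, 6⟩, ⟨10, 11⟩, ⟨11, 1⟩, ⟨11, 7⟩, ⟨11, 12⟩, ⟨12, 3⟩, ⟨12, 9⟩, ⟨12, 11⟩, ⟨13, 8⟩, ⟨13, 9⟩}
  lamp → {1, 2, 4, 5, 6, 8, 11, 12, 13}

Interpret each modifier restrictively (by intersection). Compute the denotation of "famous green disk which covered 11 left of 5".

⟦which covered 11⟧ = {x : ⟨x, 11⟩ ∈ ⟦covered⟧} = {1, 3, 4, 5, 6, 8, 9, 10, 11, 12, 13}
⟦left of 5⟧ = {x : ⟨x, 5⟩ ∈ ⟦left of⟧} = {1, 2, 3, 4, 5, 7, 8, 9, 10}
⟦disk⟧ = {1, 2, 3, 4, 8, 9, 10, 11, 13}
… ∩ ⟦which covered 11⟧ = {1, 2, 3, 4, 8, 9, 10, 11, 13} ∩ {1, 3, 4, 5, 6, 8, 9, 10, 11, 12, 13} = {1, 3, 4, 8, 9, 10, 11, 13}
… ∩ ⟦left of 5⟧ = {1, 3, 4, 8, 9, 10, 11, 13} ∩ {1, 2, 3, 4, 5, 7, 8, 9, 10} = {1, 3, 4, 8, 9, 10}
… ∩ ⟦famous⟧ = {1, 3, 4, 8, 9, 10} ∩ {1, 3, 4, 5, 6, 9, 10, 11, 13} = {1, 3, 4, 9, 10}
… ∩ ⟦green⟧ = {1, 3, 4, 9, 10} ∩ {2, 3, 4, 6, 11, 12, 13} = {3, 4}
So ⟦famous green disk which covered 11 left of 5⟧ = {3, 4}.

{3, 4}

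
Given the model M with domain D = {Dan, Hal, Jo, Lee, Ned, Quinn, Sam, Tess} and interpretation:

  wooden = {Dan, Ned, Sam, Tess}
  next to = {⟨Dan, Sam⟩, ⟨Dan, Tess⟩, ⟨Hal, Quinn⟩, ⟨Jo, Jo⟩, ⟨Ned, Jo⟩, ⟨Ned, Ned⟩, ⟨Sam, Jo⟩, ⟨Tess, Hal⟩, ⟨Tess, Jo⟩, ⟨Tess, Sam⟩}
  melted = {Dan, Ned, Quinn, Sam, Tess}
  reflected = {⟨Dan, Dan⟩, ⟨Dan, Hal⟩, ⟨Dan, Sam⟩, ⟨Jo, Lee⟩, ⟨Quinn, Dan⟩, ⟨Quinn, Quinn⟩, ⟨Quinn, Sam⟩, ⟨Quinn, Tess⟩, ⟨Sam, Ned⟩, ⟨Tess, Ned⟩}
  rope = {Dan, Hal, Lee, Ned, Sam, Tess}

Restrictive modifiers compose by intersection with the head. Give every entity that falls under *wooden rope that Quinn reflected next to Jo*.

⟦that Quinn reflected⟧ = {x : ⟨Quinn, x⟩ ∈ ⟦reflected⟧} = {Dan, Quinn, Sam, Tess}
⟦next to Jo⟧ = {x : ⟨x, Jo⟩ ∈ ⟦next to⟧} = {Jo, Ned, Sam, Tess}
⟦rope⟧ = {Dan, Hal, Lee, Ned, Sam, Tess}
… ∩ ⟦that Quinn reflected⟧ = {Dan, Hal, Lee, Ned, Sam, Tess} ∩ {Dan, Quinn, Sam, Tess} = {Dan, Sam, Tess}
… ∩ ⟦next to Jo⟧ = {Dan, Sam, Tess} ∩ {Jo, Ned, Sam, Tess} = {Sam, Tess}
… ∩ ⟦wooden⟧ = {Sam, Tess} ∩ {Dan, Ned, Sam, Tess} = {Sam, Tess}
So ⟦wooden rope that Quinn reflected next to Jo⟧ = {Sam, Tess}.

{Sam, Tess}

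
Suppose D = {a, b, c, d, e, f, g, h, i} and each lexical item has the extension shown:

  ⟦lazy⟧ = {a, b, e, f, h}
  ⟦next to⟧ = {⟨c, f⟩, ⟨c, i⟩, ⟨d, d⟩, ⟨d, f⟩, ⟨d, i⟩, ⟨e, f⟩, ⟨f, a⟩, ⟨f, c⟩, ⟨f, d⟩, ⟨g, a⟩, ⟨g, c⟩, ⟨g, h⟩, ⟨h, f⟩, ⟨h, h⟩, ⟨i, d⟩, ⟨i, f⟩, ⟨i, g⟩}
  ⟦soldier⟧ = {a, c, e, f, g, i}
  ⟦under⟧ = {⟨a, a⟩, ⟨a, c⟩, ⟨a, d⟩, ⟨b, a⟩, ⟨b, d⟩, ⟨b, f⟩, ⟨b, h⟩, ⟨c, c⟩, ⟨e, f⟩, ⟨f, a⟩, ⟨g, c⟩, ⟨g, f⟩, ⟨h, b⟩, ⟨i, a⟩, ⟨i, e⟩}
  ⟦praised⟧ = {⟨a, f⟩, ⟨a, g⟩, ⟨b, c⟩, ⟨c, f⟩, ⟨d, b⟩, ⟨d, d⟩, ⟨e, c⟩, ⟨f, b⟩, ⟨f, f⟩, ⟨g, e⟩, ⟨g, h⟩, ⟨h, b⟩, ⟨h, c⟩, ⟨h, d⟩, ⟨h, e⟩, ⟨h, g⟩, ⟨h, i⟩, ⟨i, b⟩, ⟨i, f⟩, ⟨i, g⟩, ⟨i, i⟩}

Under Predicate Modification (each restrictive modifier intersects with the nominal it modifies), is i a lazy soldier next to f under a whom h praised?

⟦next to f⟧ = {x : ⟨x, f⟩ ∈ ⟦next to⟧} = {c, d, e, h, i}
⟦under a⟧ = {x : ⟨x, a⟩ ∈ ⟦under⟧} = {a, b, f, i}
⟦whom h praised⟧ = {x : ⟨h, x⟩ ∈ ⟦praised⟧} = {b, c, d, e, g, i}
⟦soldier⟧ = {a, c, e, f, g, i}
… ∩ ⟦next to f⟧ = {a, c, e, f, g, i} ∩ {c, d, e, h, i} = {c, e, i}
… ∩ ⟦under a⟧ = {c, e, i} ∩ {a, b, f, i} = {i}
… ∩ ⟦whom h praised⟧ = {i} ∩ {b, c, d, e, g, i} = {i}
… ∩ ⟦lazy⟧ = {i} ∩ {a, b, e, f, h} = ∅
⟦lazy soldier next to f under a whom h praised⟧ = ∅; i ∉ this set.

no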